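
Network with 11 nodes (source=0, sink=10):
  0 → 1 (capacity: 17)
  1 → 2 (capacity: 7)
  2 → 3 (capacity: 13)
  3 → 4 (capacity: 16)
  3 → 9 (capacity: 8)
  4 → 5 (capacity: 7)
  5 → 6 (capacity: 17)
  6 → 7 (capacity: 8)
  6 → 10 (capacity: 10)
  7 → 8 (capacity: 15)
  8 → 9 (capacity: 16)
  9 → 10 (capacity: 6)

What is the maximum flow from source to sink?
Maximum flow = 7

Max flow: 7

Flow assignment:
  0 → 1: 7/17
  1 → 2: 7/7
  2 → 3: 7/13
  3 → 4: 1/16
  3 → 9: 6/8
  4 → 5: 1/7
  5 → 6: 1/17
  6 → 10: 1/10
  9 → 10: 6/6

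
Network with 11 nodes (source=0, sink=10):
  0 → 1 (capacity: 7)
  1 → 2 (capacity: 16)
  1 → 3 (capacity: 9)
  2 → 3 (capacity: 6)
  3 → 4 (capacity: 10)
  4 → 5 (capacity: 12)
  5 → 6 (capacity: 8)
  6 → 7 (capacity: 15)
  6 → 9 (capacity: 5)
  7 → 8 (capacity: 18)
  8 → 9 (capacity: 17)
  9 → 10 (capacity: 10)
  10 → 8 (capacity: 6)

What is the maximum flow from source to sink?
Maximum flow = 7

Max flow: 7

Flow assignment:
  0 → 1: 7/7
  1 → 3: 7/9
  3 → 4: 7/10
  4 → 5: 7/12
  5 → 6: 7/8
  6 → 7: 2/15
  6 → 9: 5/5
  7 → 8: 2/18
  8 → 9: 2/17
  9 → 10: 7/10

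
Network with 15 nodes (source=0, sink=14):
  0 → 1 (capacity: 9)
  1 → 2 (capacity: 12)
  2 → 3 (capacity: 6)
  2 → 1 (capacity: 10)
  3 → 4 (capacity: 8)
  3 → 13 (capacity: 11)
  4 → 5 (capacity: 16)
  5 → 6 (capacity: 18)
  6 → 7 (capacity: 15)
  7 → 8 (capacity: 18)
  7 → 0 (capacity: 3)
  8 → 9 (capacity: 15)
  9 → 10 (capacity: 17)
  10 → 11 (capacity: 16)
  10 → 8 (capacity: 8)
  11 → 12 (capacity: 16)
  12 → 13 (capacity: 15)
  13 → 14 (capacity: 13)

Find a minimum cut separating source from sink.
Min cut value = 6, edges: (2,3)

Min cut value: 6
Partition: S = [0, 1, 2], T = [3, 4, 5, 6, 7, 8, 9, 10, 11, 12, 13, 14]
Cut edges: (2,3)

By max-flow min-cut theorem, max flow = min cut = 6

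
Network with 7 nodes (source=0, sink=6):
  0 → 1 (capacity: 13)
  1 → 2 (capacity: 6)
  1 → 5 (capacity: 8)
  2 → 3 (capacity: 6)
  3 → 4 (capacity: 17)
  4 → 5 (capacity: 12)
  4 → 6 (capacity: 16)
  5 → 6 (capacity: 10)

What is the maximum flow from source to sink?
Maximum flow = 13

Max flow: 13

Flow assignment:
  0 → 1: 13/13
  1 → 2: 5/6
  1 → 5: 8/8
  2 → 3: 5/6
  3 → 4: 5/17
  4 → 6: 5/16
  5 → 6: 8/10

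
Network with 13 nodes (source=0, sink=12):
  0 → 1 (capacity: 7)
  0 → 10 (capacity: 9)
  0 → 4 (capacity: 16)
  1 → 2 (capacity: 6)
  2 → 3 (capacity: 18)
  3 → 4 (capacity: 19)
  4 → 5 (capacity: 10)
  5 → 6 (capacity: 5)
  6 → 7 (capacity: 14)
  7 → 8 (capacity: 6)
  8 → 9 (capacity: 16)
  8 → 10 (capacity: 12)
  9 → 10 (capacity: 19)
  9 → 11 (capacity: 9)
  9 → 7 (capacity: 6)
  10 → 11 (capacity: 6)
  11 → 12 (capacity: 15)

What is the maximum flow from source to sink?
Maximum flow = 11

Max flow: 11

Flow assignment:
  0 → 1: 5/7
  0 → 10: 6/9
  1 → 2: 5/6
  2 → 3: 5/18
  3 → 4: 5/19
  4 → 5: 5/10
  5 → 6: 5/5
  6 → 7: 5/14
  7 → 8: 5/6
  8 → 9: 5/16
  9 → 11: 5/9
  10 → 11: 6/6
  11 → 12: 11/15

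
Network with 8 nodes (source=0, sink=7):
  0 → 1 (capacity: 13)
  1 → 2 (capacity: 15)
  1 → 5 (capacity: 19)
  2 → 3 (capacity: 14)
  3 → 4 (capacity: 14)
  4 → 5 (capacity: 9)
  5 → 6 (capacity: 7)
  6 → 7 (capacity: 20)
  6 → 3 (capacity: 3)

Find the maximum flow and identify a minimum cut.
Max flow = 7, Min cut edges: (5,6)

Maximum flow: 7
Minimum cut: (5,6)
Partition: S = [0, 1, 2, 3, 4, 5], T = [6, 7]

Max-flow min-cut theorem verified: both equal 7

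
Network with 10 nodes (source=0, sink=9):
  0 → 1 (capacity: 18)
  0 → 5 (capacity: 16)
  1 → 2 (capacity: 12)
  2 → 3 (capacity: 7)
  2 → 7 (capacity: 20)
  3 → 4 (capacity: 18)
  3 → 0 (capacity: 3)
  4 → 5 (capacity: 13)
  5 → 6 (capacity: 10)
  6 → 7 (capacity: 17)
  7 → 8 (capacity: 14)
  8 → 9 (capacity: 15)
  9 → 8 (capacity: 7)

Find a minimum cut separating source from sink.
Min cut value = 14, edges: (7,8)

Min cut value: 14
Partition: S = [0, 1, 2, 3, 4, 5, 6, 7], T = [8, 9]
Cut edges: (7,8)

By max-flow min-cut theorem, max flow = min cut = 14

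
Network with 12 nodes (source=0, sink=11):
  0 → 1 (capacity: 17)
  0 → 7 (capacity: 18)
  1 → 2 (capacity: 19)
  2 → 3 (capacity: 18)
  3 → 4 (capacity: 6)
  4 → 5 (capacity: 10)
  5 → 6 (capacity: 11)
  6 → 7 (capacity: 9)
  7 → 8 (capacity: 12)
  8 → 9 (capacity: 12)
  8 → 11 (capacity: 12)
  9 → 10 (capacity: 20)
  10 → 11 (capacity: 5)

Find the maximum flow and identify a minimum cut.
Max flow = 12, Min cut edges: (7,8)

Maximum flow: 12
Minimum cut: (7,8)
Partition: S = [0, 1, 2, 3, 4, 5, 6, 7], T = [8, 9, 10, 11]

Max-flow min-cut theorem verified: both equal 12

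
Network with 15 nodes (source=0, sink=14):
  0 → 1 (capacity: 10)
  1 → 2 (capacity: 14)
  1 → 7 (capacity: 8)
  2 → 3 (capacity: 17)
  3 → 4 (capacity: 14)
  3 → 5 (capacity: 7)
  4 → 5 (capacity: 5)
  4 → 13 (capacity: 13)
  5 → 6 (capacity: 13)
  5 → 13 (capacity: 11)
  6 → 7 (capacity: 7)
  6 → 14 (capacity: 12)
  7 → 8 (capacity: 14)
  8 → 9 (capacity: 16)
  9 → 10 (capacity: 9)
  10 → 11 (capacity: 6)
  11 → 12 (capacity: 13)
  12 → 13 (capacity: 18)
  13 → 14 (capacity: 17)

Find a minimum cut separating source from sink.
Min cut value = 10, edges: (0,1)

Min cut value: 10
Partition: S = [0], T = [1, 2, 3, 4, 5, 6, 7, 8, 9, 10, 11, 12, 13, 14]
Cut edges: (0,1)

By max-flow min-cut theorem, max flow = min cut = 10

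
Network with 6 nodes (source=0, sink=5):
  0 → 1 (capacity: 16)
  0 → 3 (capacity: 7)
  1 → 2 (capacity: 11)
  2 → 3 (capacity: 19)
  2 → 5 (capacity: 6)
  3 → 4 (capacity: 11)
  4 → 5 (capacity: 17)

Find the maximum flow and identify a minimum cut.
Max flow = 17, Min cut edges: (2,5), (3,4)

Maximum flow: 17
Minimum cut: (2,5), (3,4)
Partition: S = [0, 1, 2, 3], T = [4, 5]

Max-flow min-cut theorem verified: both equal 17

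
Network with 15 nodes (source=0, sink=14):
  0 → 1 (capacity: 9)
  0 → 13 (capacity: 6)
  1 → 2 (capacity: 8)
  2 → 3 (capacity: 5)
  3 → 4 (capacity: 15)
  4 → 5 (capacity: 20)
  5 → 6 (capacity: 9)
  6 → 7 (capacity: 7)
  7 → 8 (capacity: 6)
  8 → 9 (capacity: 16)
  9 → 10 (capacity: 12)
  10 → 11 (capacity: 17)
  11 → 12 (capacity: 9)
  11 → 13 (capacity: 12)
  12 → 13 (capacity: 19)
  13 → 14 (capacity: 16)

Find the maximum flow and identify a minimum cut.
Max flow = 11, Min cut edges: (0,13), (2,3)

Maximum flow: 11
Minimum cut: (0,13), (2,3)
Partition: S = [0, 1, 2], T = [3, 4, 5, 6, 7, 8, 9, 10, 11, 12, 13, 14]

Max-flow min-cut theorem verified: both equal 11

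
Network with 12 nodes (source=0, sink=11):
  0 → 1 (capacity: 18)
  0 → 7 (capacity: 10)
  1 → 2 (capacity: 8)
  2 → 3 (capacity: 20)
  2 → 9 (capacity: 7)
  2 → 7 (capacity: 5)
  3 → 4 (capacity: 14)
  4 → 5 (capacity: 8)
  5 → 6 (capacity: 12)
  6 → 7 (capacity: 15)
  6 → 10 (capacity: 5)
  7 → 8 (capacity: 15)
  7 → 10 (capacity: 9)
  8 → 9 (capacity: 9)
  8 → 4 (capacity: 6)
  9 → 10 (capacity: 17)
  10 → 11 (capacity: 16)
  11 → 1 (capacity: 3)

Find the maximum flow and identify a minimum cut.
Max flow = 16, Min cut edges: (10,11)

Maximum flow: 16
Minimum cut: (10,11)
Partition: S = [0, 1, 2, 3, 4, 5, 6, 7, 8, 9, 10], T = [11]

Max-flow min-cut theorem verified: both equal 16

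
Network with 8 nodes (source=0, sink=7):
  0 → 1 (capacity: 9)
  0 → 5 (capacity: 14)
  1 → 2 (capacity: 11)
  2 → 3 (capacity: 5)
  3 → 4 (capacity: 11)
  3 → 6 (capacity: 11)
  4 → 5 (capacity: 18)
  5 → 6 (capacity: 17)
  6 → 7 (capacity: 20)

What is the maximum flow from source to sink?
Maximum flow = 19

Max flow: 19

Flow assignment:
  0 → 1: 5/9
  0 → 5: 14/14
  1 → 2: 5/11
  2 → 3: 5/5
  3 → 6: 5/11
  5 → 6: 14/17
  6 → 7: 19/20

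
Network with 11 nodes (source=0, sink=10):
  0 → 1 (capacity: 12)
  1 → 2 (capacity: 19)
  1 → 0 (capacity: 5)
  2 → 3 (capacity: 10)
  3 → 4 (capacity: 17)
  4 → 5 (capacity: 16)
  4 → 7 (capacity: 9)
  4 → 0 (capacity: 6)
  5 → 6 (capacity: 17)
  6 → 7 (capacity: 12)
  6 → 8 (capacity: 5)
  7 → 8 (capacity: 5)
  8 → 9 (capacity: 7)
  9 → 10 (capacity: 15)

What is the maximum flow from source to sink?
Maximum flow = 7

Max flow: 7

Flow assignment:
  0 → 1: 10/12
  1 → 2: 10/19
  2 → 3: 10/10
  3 → 4: 10/17
  4 → 5: 2/16
  4 → 7: 5/9
  4 → 0: 3/6
  5 → 6: 2/17
  6 → 8: 2/5
  7 → 8: 5/5
  8 → 9: 7/7
  9 → 10: 7/15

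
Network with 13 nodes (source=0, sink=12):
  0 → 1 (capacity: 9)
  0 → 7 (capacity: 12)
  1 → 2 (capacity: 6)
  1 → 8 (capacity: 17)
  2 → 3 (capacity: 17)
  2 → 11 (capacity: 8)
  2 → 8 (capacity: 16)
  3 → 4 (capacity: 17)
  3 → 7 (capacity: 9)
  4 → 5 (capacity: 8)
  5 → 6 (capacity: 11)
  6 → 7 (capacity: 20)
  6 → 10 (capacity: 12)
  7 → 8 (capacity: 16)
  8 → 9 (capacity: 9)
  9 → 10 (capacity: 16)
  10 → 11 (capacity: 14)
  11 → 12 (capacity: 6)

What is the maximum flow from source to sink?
Maximum flow = 6

Max flow: 6

Flow assignment:
  0 → 7: 6/12
  7 → 8: 6/16
  8 → 9: 6/9
  9 → 10: 6/16
  10 → 11: 6/14
  11 → 12: 6/6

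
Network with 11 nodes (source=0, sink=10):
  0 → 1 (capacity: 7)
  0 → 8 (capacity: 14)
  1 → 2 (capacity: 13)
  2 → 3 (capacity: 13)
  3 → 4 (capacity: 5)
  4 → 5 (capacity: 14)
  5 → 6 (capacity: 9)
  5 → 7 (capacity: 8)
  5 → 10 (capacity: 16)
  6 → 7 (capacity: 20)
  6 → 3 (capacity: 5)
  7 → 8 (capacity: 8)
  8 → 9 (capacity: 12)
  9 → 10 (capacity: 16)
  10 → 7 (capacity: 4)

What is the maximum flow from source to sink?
Maximum flow = 17

Max flow: 17

Flow assignment:
  0 → 1: 5/7
  0 → 8: 12/14
  1 → 2: 5/13
  2 → 3: 5/13
  3 → 4: 5/5
  4 → 5: 5/14
  5 → 10: 5/16
  8 → 9: 12/12
  9 → 10: 12/16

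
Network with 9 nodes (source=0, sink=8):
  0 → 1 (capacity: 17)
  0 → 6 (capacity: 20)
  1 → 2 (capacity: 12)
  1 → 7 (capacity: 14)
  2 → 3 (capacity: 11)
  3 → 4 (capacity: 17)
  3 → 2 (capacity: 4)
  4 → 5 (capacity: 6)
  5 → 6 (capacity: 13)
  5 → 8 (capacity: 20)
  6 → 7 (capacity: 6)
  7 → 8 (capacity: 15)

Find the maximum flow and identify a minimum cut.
Max flow = 21, Min cut edges: (4,5), (7,8)

Maximum flow: 21
Minimum cut: (4,5), (7,8)
Partition: S = [0, 1, 2, 3, 4, 6, 7], T = [5, 8]

Max-flow min-cut theorem verified: both equal 21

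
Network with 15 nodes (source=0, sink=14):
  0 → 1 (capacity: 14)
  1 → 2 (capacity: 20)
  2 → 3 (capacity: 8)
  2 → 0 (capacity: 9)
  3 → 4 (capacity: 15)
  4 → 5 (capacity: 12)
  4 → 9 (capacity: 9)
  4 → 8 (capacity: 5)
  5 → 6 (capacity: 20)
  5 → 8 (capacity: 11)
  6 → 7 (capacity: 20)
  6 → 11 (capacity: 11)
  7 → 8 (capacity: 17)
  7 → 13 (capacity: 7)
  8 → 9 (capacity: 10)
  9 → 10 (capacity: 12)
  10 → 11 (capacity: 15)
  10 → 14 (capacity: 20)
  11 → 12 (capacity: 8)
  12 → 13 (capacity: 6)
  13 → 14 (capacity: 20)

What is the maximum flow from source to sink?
Maximum flow = 8

Max flow: 8

Flow assignment:
  0 → 1: 8/14
  1 → 2: 8/20
  2 → 3: 8/8
  3 → 4: 8/15
  4 → 9: 8/9
  9 → 10: 8/12
  10 → 14: 8/20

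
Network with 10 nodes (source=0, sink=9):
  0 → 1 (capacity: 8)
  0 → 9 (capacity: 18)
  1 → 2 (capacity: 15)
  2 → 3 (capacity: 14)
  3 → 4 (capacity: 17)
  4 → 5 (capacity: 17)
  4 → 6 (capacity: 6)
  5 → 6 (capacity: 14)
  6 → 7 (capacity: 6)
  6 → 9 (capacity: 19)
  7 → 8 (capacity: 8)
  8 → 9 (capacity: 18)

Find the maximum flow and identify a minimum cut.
Max flow = 26, Min cut edges: (0,1), (0,9)

Maximum flow: 26
Minimum cut: (0,1), (0,9)
Partition: S = [0], T = [1, 2, 3, 4, 5, 6, 7, 8, 9]

Max-flow min-cut theorem verified: both equal 26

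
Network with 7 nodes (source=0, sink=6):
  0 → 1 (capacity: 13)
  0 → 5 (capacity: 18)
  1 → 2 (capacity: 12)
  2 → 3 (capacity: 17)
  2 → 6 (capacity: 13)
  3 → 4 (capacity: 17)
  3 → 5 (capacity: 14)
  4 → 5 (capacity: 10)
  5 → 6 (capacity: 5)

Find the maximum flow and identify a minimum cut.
Max flow = 17, Min cut edges: (1,2), (5,6)

Maximum flow: 17
Minimum cut: (1,2), (5,6)
Partition: S = [0, 1, 3, 4, 5], T = [2, 6]

Max-flow min-cut theorem verified: both equal 17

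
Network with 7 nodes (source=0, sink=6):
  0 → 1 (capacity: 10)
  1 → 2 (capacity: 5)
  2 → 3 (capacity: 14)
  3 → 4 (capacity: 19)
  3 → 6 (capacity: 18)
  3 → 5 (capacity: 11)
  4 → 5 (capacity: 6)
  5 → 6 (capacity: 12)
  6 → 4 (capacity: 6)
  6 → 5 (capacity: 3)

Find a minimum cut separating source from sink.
Min cut value = 5, edges: (1,2)

Min cut value: 5
Partition: S = [0, 1], T = [2, 3, 4, 5, 6]
Cut edges: (1,2)

By max-flow min-cut theorem, max flow = min cut = 5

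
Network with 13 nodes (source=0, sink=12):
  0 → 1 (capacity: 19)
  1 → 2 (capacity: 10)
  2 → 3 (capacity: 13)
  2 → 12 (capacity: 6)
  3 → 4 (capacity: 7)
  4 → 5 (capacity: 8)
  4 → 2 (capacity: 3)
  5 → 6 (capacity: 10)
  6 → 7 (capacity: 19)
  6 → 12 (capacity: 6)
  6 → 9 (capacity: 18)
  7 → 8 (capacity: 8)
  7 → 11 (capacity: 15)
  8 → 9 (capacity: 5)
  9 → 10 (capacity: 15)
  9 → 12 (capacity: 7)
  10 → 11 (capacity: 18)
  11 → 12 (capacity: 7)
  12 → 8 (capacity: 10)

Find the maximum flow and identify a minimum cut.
Max flow = 10, Min cut edges: (1,2)

Maximum flow: 10
Minimum cut: (1,2)
Partition: S = [0, 1], T = [2, 3, 4, 5, 6, 7, 8, 9, 10, 11, 12]

Max-flow min-cut theorem verified: both equal 10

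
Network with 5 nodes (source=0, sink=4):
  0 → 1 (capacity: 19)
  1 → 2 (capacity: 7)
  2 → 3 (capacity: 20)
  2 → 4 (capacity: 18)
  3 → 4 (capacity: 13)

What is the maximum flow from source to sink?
Maximum flow = 7

Max flow: 7

Flow assignment:
  0 → 1: 7/19
  1 → 2: 7/7
  2 → 4: 7/18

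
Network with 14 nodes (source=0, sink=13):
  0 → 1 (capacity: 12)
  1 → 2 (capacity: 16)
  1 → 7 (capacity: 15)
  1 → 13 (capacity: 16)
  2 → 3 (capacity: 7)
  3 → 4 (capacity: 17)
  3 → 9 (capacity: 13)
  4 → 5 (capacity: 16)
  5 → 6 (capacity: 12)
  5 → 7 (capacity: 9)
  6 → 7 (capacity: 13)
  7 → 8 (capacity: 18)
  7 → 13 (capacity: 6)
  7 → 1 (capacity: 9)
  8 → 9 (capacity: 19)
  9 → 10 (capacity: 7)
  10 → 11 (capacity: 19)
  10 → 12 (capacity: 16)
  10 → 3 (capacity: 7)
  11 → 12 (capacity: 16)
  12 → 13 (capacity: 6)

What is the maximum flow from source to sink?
Maximum flow = 12

Max flow: 12

Flow assignment:
  0 → 1: 12/12
  1 → 13: 12/16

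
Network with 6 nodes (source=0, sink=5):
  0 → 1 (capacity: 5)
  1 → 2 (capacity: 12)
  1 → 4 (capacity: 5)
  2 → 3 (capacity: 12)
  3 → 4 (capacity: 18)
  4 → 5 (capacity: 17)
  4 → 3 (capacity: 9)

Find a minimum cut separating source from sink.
Min cut value = 5, edges: (0,1)

Min cut value: 5
Partition: S = [0], T = [1, 2, 3, 4, 5]
Cut edges: (0,1)

By max-flow min-cut theorem, max flow = min cut = 5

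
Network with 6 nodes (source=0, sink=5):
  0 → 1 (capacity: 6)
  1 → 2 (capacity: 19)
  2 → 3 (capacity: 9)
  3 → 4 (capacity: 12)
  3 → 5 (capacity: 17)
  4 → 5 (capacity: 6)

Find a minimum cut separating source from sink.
Min cut value = 6, edges: (0,1)

Min cut value: 6
Partition: S = [0], T = [1, 2, 3, 4, 5]
Cut edges: (0,1)

By max-flow min-cut theorem, max flow = min cut = 6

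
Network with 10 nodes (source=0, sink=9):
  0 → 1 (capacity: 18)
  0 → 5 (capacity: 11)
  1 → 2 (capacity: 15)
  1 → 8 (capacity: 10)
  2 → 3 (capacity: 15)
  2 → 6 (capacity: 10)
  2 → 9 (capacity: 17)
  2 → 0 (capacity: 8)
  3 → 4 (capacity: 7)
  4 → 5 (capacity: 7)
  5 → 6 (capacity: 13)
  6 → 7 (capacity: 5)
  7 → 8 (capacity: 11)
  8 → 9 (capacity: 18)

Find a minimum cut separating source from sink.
Min cut value = 23, edges: (0,1), (6,7)

Min cut value: 23
Partition: S = [0, 3, 4, 5, 6], T = [1, 2, 7, 8, 9]
Cut edges: (0,1), (6,7)

By max-flow min-cut theorem, max flow = min cut = 23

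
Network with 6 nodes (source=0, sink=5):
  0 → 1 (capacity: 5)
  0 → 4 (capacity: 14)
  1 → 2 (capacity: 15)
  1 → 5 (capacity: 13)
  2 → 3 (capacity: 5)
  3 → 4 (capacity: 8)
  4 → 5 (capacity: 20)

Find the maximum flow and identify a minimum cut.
Max flow = 19, Min cut edges: (0,1), (0,4)

Maximum flow: 19
Minimum cut: (0,1), (0,4)
Partition: S = [0], T = [1, 2, 3, 4, 5]

Max-flow min-cut theorem verified: both equal 19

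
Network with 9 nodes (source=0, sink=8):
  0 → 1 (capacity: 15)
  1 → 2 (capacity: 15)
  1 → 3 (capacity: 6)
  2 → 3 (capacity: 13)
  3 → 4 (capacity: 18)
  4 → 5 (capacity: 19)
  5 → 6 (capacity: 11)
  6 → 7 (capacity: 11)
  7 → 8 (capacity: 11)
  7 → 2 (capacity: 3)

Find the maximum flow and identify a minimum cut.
Max flow = 11, Min cut edges: (7,8)

Maximum flow: 11
Minimum cut: (7,8)
Partition: S = [0, 1, 2, 3, 4, 5, 6, 7], T = [8]

Max-flow min-cut theorem verified: both equal 11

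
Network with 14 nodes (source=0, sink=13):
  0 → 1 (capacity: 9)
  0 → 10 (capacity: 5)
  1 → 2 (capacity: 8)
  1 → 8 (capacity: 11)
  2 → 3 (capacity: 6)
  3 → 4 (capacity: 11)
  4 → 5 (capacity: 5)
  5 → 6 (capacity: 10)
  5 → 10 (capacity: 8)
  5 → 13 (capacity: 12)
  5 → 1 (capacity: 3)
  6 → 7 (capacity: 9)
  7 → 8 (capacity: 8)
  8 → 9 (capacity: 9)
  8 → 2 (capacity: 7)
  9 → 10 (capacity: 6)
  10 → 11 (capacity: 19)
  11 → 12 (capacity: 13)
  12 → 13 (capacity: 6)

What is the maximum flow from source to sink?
Maximum flow = 11

Max flow: 11

Flow assignment:
  0 → 1: 9/9
  0 → 10: 2/5
  1 → 2: 5/8
  1 → 8: 4/11
  2 → 3: 5/6
  3 → 4: 5/11
  4 → 5: 5/5
  5 → 13: 5/12
  8 → 9: 4/9
  9 → 10: 4/6
  10 → 11: 6/19
  11 → 12: 6/13
  12 → 13: 6/6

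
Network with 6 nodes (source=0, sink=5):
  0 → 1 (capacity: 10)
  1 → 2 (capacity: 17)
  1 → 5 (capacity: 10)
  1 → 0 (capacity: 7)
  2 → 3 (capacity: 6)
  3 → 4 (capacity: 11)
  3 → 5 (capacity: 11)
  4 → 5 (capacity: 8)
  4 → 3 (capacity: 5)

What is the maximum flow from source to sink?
Maximum flow = 10

Max flow: 10

Flow assignment:
  0 → 1: 10/10
  1 → 5: 10/10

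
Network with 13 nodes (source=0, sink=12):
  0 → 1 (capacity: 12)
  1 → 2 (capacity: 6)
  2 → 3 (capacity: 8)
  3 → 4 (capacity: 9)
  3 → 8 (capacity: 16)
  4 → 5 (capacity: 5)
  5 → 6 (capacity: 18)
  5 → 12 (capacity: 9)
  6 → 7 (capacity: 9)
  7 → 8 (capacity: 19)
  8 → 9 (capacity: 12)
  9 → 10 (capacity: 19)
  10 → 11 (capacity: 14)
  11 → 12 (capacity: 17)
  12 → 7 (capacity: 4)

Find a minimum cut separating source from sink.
Min cut value = 6, edges: (1,2)

Min cut value: 6
Partition: S = [0, 1], T = [2, 3, 4, 5, 6, 7, 8, 9, 10, 11, 12]
Cut edges: (1,2)

By max-flow min-cut theorem, max flow = min cut = 6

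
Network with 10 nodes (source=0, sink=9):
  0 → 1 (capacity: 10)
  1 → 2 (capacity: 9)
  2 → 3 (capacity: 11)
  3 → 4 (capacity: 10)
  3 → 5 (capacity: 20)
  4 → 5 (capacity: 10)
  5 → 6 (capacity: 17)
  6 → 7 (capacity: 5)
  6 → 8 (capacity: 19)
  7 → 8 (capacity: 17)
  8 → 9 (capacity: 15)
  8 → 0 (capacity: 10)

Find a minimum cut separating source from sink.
Min cut value = 9, edges: (1,2)

Min cut value: 9
Partition: S = [0, 1], T = [2, 3, 4, 5, 6, 7, 8, 9]
Cut edges: (1,2)

By max-flow min-cut theorem, max flow = min cut = 9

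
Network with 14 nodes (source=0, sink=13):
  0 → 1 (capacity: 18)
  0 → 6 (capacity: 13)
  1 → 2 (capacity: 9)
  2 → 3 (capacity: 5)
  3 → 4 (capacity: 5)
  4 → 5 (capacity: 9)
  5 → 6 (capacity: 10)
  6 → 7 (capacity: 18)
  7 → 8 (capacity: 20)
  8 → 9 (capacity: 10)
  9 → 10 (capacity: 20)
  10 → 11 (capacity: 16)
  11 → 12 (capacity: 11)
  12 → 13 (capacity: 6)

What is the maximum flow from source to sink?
Maximum flow = 6

Max flow: 6

Flow assignment:
  0 → 1: 5/18
  0 → 6: 1/13
  1 → 2: 5/9
  2 → 3: 5/5
  3 → 4: 5/5
  4 → 5: 5/9
  5 → 6: 5/10
  6 → 7: 6/18
  7 → 8: 6/20
  8 → 9: 6/10
  9 → 10: 6/20
  10 → 11: 6/16
  11 → 12: 6/11
  12 → 13: 6/6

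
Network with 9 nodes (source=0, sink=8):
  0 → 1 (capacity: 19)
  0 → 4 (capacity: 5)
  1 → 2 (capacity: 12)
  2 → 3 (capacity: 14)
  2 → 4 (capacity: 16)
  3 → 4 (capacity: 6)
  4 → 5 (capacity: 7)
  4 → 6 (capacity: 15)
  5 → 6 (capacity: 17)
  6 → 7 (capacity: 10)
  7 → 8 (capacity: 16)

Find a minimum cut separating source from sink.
Min cut value = 10, edges: (6,7)

Min cut value: 10
Partition: S = [0, 1, 2, 3, 4, 5, 6], T = [7, 8]
Cut edges: (6,7)

By max-flow min-cut theorem, max flow = min cut = 10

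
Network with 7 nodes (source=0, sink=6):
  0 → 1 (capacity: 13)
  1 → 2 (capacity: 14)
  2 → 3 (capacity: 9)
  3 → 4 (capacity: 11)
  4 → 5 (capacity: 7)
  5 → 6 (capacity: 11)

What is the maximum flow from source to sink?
Maximum flow = 7

Max flow: 7

Flow assignment:
  0 → 1: 7/13
  1 → 2: 7/14
  2 → 3: 7/9
  3 → 4: 7/11
  4 → 5: 7/7
  5 → 6: 7/11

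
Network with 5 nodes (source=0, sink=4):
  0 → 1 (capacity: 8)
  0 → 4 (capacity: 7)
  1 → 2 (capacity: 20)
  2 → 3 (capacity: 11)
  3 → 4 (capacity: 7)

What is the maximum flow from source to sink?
Maximum flow = 14

Max flow: 14

Flow assignment:
  0 → 1: 7/8
  0 → 4: 7/7
  1 → 2: 7/20
  2 → 3: 7/11
  3 → 4: 7/7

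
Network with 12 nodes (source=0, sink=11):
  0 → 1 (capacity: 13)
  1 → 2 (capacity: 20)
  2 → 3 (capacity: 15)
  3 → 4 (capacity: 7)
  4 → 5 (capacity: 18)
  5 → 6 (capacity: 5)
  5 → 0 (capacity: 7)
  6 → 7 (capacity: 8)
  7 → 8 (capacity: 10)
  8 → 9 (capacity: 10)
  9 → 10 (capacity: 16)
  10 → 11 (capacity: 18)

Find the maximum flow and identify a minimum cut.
Max flow = 5, Min cut edges: (5,6)

Maximum flow: 5
Minimum cut: (5,6)
Partition: S = [0, 1, 2, 3, 4, 5], T = [6, 7, 8, 9, 10, 11]

Max-flow min-cut theorem verified: both equal 5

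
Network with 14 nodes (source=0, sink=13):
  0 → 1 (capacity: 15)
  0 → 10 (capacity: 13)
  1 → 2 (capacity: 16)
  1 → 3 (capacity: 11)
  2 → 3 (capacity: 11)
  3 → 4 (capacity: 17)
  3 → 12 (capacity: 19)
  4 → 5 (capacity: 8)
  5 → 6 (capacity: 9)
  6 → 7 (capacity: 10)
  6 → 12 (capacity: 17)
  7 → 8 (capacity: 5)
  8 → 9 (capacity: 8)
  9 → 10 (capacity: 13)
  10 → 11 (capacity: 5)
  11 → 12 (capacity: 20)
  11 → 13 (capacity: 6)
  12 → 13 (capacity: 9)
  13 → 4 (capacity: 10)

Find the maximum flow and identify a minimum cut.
Max flow = 14, Min cut edges: (10,11), (12,13)

Maximum flow: 14
Minimum cut: (10,11), (12,13)
Partition: S = [0, 1, 2, 3, 4, 5, 6, 7, 8, 9, 10, 12], T = [11, 13]

Max-flow min-cut theorem verified: both equal 14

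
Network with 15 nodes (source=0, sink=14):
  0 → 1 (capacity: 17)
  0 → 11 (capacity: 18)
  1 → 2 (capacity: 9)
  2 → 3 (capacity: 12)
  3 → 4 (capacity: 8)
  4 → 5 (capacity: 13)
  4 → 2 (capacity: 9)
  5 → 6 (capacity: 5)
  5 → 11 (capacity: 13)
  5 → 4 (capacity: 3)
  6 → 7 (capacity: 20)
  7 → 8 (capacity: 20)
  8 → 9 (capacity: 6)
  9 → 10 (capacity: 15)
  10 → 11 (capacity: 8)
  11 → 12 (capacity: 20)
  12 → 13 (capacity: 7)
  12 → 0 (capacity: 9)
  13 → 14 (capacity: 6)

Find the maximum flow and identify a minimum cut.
Max flow = 6, Min cut edges: (13,14)

Maximum flow: 6
Minimum cut: (13,14)
Partition: S = [0, 1, 2, 3, 4, 5, 6, 7, 8, 9, 10, 11, 12, 13], T = [14]

Max-flow min-cut theorem verified: both equal 6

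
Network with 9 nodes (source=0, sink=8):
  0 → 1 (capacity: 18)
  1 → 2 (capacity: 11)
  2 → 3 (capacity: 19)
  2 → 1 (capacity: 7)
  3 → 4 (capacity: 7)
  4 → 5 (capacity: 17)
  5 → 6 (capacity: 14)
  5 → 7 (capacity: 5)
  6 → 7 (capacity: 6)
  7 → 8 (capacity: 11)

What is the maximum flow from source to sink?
Maximum flow = 7

Max flow: 7

Flow assignment:
  0 → 1: 7/18
  1 → 2: 7/11
  2 → 3: 7/19
  3 → 4: 7/7
  4 → 5: 7/17
  5 → 6: 2/14
  5 → 7: 5/5
  6 → 7: 2/6
  7 → 8: 7/11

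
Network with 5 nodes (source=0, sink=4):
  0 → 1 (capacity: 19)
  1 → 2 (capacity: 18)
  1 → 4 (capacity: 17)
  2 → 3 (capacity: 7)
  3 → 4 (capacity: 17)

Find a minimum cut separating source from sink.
Min cut value = 19, edges: (0,1)

Min cut value: 19
Partition: S = [0], T = [1, 2, 3, 4]
Cut edges: (0,1)

By max-flow min-cut theorem, max flow = min cut = 19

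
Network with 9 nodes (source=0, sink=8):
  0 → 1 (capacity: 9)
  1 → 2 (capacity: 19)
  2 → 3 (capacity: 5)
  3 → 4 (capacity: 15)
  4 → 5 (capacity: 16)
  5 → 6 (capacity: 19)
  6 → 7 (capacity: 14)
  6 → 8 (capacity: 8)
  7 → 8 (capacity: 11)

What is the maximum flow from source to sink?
Maximum flow = 5

Max flow: 5

Flow assignment:
  0 → 1: 5/9
  1 → 2: 5/19
  2 → 3: 5/5
  3 → 4: 5/15
  4 → 5: 5/16
  5 → 6: 5/19
  6 → 8: 5/8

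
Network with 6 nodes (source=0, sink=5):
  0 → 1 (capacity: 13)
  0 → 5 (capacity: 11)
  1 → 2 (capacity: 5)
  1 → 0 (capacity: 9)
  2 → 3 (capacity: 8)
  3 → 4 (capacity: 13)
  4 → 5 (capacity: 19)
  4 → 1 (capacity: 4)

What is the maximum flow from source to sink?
Maximum flow = 16

Max flow: 16

Flow assignment:
  0 → 1: 5/13
  0 → 5: 11/11
  1 → 2: 5/5
  2 → 3: 5/8
  3 → 4: 5/13
  4 → 5: 5/19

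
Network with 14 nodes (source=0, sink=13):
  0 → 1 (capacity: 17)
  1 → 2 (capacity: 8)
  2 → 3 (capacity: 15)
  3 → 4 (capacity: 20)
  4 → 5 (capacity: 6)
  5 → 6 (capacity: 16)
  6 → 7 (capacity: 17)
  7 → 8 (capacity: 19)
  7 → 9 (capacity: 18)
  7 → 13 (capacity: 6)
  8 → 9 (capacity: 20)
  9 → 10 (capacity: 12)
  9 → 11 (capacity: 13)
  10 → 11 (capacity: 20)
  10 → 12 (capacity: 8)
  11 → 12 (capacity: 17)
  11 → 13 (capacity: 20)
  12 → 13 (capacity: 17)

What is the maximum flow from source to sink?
Maximum flow = 6

Max flow: 6

Flow assignment:
  0 → 1: 6/17
  1 → 2: 6/8
  2 → 3: 6/15
  3 → 4: 6/20
  4 → 5: 6/6
  5 → 6: 6/16
  6 → 7: 6/17
  7 → 13: 6/6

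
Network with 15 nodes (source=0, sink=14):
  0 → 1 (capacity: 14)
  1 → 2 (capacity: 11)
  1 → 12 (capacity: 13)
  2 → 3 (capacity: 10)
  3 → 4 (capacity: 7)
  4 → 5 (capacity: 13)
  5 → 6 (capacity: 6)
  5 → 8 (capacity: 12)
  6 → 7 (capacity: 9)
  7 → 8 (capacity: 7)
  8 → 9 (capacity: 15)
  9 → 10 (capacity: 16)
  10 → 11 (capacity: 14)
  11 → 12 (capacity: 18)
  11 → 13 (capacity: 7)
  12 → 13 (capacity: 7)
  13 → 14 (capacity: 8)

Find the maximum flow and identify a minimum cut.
Max flow = 8, Min cut edges: (13,14)

Maximum flow: 8
Minimum cut: (13,14)
Partition: S = [0, 1, 2, 3, 4, 5, 6, 7, 8, 9, 10, 11, 12, 13], T = [14]

Max-flow min-cut theorem verified: both equal 8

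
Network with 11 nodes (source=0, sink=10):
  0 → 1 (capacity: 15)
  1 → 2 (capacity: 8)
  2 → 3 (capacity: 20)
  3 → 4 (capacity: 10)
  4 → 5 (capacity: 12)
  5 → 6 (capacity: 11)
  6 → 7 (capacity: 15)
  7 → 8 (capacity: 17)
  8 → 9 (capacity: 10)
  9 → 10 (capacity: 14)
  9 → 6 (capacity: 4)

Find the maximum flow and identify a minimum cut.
Max flow = 8, Min cut edges: (1,2)

Maximum flow: 8
Minimum cut: (1,2)
Partition: S = [0, 1], T = [2, 3, 4, 5, 6, 7, 8, 9, 10]

Max-flow min-cut theorem verified: both equal 8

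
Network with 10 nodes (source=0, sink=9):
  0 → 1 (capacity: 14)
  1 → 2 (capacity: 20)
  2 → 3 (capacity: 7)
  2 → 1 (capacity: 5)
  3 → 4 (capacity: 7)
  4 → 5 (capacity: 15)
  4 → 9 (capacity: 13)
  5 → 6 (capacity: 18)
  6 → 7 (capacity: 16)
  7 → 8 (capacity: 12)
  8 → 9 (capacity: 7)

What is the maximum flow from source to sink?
Maximum flow = 7

Max flow: 7

Flow assignment:
  0 → 1: 7/14
  1 → 2: 7/20
  2 → 3: 7/7
  3 → 4: 7/7
  4 → 9: 7/13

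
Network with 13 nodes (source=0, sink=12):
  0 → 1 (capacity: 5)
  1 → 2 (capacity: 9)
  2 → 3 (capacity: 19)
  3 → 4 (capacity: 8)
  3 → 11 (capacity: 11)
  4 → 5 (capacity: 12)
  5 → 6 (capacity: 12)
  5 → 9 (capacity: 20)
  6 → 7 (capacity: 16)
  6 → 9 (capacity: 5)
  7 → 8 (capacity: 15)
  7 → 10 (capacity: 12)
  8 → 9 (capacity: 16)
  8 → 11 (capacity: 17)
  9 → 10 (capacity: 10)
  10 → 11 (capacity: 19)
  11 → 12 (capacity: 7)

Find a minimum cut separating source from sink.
Min cut value = 5, edges: (0,1)

Min cut value: 5
Partition: S = [0], T = [1, 2, 3, 4, 5, 6, 7, 8, 9, 10, 11, 12]
Cut edges: (0,1)

By max-flow min-cut theorem, max flow = min cut = 5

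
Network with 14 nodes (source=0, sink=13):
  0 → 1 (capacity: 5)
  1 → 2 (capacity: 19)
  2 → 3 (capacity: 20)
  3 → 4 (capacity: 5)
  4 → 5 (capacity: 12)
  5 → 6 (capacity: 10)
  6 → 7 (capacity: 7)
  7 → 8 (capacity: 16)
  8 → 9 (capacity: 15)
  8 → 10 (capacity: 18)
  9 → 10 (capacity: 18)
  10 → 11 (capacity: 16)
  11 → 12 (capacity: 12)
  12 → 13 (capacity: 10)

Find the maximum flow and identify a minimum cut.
Max flow = 5, Min cut edges: (3,4)

Maximum flow: 5
Minimum cut: (3,4)
Partition: S = [0, 1, 2, 3], T = [4, 5, 6, 7, 8, 9, 10, 11, 12, 13]

Max-flow min-cut theorem verified: both equal 5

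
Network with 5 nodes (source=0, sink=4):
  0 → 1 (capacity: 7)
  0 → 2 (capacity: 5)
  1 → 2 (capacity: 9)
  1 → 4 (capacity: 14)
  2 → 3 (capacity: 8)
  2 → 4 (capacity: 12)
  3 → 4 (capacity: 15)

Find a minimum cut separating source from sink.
Min cut value = 12, edges: (0,1), (0,2)

Min cut value: 12
Partition: S = [0], T = [1, 2, 3, 4]
Cut edges: (0,1), (0,2)

By max-flow min-cut theorem, max flow = min cut = 12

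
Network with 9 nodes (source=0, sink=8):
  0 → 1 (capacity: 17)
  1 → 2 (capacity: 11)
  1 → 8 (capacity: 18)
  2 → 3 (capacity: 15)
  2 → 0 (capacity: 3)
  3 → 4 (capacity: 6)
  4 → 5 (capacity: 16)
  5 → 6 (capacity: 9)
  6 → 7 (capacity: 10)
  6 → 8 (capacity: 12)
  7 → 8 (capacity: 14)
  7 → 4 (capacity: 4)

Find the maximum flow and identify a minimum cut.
Max flow = 17, Min cut edges: (0,1)

Maximum flow: 17
Minimum cut: (0,1)
Partition: S = [0], T = [1, 2, 3, 4, 5, 6, 7, 8]

Max-flow min-cut theorem verified: both equal 17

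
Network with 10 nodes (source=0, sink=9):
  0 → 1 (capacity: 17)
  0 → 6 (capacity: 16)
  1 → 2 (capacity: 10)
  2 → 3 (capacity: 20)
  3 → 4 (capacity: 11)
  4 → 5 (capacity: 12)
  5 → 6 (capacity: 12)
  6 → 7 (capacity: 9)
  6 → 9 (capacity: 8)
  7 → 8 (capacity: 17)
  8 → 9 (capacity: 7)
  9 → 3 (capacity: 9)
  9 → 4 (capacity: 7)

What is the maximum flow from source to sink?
Maximum flow = 15

Max flow: 15

Flow assignment:
  0 → 1: 10/17
  0 → 6: 5/16
  1 → 2: 10/10
  2 → 3: 10/20
  3 → 4: 10/11
  4 → 5: 10/12
  5 → 6: 10/12
  6 → 7: 7/9
  6 → 9: 8/8
  7 → 8: 7/17
  8 → 9: 7/7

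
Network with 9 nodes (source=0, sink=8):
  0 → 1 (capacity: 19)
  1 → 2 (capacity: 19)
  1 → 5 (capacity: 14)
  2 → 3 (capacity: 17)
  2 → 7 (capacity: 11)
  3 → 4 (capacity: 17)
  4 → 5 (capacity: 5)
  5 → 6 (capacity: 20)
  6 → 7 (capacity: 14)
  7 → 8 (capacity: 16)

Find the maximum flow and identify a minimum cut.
Max flow = 16, Min cut edges: (7,8)

Maximum flow: 16
Minimum cut: (7,8)
Partition: S = [0, 1, 2, 3, 4, 5, 6, 7], T = [8]

Max-flow min-cut theorem verified: both equal 16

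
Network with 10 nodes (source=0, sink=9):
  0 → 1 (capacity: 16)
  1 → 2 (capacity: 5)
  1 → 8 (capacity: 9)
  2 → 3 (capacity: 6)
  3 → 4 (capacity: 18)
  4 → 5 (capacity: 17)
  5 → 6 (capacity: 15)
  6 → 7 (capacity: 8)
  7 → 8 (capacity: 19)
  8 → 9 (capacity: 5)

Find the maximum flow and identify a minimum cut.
Max flow = 5, Min cut edges: (8,9)

Maximum flow: 5
Minimum cut: (8,9)
Partition: S = [0, 1, 2, 3, 4, 5, 6, 7, 8], T = [9]

Max-flow min-cut theorem verified: both equal 5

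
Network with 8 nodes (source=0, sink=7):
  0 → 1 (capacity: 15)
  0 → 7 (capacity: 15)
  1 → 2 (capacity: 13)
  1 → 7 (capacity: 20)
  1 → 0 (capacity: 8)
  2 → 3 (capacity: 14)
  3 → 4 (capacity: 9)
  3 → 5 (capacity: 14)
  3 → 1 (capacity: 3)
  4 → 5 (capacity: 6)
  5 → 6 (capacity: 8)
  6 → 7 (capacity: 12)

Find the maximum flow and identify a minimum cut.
Max flow = 30, Min cut edges: (0,1), (0,7)

Maximum flow: 30
Minimum cut: (0,1), (0,7)
Partition: S = [0], T = [1, 2, 3, 4, 5, 6, 7]

Max-flow min-cut theorem verified: both equal 30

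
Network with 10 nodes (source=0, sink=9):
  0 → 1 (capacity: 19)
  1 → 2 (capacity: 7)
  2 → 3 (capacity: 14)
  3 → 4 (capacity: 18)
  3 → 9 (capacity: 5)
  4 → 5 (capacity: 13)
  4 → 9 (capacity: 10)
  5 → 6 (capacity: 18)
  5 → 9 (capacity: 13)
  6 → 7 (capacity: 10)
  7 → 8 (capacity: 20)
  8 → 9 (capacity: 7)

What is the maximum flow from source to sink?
Maximum flow = 7

Max flow: 7

Flow assignment:
  0 → 1: 7/19
  1 → 2: 7/7
  2 → 3: 7/14
  3 → 4: 2/18
  3 → 9: 5/5
  4 → 9: 2/10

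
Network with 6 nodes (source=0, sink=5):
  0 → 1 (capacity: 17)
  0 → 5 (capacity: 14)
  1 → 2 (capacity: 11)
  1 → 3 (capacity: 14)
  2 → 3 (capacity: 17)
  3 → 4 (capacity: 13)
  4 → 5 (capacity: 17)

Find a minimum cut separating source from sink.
Min cut value = 27, edges: (0,5), (3,4)

Min cut value: 27
Partition: S = [0, 1, 2, 3], T = [4, 5]
Cut edges: (0,5), (3,4)

By max-flow min-cut theorem, max flow = min cut = 27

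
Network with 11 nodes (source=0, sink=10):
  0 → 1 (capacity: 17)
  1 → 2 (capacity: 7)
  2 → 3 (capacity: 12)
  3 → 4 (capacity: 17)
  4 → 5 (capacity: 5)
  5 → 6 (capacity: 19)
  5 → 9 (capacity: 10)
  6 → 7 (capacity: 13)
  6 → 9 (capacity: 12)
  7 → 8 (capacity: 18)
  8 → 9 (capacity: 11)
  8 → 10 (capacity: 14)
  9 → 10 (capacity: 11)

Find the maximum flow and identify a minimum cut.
Max flow = 5, Min cut edges: (4,5)

Maximum flow: 5
Minimum cut: (4,5)
Partition: S = [0, 1, 2, 3, 4], T = [5, 6, 7, 8, 9, 10]

Max-flow min-cut theorem verified: both equal 5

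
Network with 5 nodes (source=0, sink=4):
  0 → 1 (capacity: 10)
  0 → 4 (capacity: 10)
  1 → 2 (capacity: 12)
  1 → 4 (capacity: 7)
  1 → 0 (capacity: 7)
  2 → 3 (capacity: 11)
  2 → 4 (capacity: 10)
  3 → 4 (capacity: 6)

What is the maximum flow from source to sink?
Maximum flow = 20

Max flow: 20

Flow assignment:
  0 → 1: 10/10
  0 → 4: 10/10
  1 → 2: 3/12
  1 → 4: 7/7
  2 → 4: 3/10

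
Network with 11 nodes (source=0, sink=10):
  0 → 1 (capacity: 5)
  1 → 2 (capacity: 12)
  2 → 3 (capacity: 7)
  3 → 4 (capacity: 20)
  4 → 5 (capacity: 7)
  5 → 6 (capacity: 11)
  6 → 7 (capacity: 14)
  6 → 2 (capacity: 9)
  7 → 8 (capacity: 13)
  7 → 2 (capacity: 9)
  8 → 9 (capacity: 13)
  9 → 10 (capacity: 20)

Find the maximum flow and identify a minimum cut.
Max flow = 5, Min cut edges: (0,1)

Maximum flow: 5
Minimum cut: (0,1)
Partition: S = [0], T = [1, 2, 3, 4, 5, 6, 7, 8, 9, 10]

Max-flow min-cut theorem verified: both equal 5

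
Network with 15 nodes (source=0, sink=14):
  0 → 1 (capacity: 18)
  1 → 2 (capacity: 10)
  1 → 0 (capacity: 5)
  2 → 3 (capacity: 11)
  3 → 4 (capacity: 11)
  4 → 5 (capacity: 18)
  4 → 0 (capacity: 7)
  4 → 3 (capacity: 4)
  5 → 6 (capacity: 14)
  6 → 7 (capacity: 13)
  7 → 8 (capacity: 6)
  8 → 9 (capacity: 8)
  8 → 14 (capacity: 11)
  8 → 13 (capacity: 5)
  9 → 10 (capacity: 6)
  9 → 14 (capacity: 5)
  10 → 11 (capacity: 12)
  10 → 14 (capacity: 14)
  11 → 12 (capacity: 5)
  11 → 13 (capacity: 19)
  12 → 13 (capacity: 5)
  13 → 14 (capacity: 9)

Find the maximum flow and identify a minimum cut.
Max flow = 6, Min cut edges: (7,8)

Maximum flow: 6
Minimum cut: (7,8)
Partition: S = [0, 1, 2, 3, 4, 5, 6, 7], T = [8, 9, 10, 11, 12, 13, 14]

Max-flow min-cut theorem verified: both equal 6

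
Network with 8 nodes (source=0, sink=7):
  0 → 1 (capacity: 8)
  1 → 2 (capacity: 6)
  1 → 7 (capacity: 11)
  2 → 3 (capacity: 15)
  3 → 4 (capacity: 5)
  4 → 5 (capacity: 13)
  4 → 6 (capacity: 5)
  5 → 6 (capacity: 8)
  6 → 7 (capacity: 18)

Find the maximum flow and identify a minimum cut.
Max flow = 8, Min cut edges: (0,1)

Maximum flow: 8
Minimum cut: (0,1)
Partition: S = [0], T = [1, 2, 3, 4, 5, 6, 7]

Max-flow min-cut theorem verified: both equal 8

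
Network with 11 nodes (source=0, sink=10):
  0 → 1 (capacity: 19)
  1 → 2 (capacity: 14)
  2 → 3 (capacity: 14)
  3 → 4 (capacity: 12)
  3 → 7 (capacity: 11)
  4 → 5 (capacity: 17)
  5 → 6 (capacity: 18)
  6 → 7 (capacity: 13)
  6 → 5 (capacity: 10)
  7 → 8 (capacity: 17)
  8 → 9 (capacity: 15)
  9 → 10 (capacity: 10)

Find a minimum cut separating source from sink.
Min cut value = 10, edges: (9,10)

Min cut value: 10
Partition: S = [0, 1, 2, 3, 4, 5, 6, 7, 8, 9], T = [10]
Cut edges: (9,10)

By max-flow min-cut theorem, max flow = min cut = 10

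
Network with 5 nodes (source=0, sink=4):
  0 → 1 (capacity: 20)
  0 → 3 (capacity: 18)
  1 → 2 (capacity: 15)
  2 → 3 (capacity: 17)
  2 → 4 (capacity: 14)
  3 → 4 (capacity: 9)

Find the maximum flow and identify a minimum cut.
Max flow = 23, Min cut edges: (2,4), (3,4)

Maximum flow: 23
Minimum cut: (2,4), (3,4)
Partition: S = [0, 1, 2, 3], T = [4]

Max-flow min-cut theorem verified: both equal 23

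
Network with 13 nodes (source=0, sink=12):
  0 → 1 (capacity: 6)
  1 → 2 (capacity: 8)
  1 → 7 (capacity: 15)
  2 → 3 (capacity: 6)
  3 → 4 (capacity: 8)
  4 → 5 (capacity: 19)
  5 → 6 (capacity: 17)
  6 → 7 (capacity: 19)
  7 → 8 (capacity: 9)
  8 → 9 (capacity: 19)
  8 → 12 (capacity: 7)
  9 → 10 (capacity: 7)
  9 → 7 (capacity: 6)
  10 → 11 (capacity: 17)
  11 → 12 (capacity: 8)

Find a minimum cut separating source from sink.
Min cut value = 6, edges: (0,1)

Min cut value: 6
Partition: S = [0], T = [1, 2, 3, 4, 5, 6, 7, 8, 9, 10, 11, 12]
Cut edges: (0,1)

By max-flow min-cut theorem, max flow = min cut = 6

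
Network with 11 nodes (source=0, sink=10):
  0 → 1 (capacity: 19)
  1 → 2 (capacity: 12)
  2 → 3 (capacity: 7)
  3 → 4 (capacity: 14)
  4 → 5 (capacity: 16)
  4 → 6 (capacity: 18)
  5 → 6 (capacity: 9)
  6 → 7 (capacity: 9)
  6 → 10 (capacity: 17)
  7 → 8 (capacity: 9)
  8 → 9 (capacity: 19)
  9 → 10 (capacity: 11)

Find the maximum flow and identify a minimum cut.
Max flow = 7, Min cut edges: (2,3)

Maximum flow: 7
Minimum cut: (2,3)
Partition: S = [0, 1, 2], T = [3, 4, 5, 6, 7, 8, 9, 10]

Max-flow min-cut theorem verified: both equal 7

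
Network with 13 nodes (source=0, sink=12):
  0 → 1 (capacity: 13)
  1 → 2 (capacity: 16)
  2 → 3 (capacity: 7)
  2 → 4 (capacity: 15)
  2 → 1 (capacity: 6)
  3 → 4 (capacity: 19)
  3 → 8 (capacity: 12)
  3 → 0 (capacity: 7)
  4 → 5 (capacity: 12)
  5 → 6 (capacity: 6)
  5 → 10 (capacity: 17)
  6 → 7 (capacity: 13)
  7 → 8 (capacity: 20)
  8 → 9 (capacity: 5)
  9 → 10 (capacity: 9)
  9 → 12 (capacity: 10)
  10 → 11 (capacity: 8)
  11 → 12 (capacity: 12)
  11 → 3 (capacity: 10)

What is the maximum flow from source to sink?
Maximum flow = 13

Max flow: 13

Flow assignment:
  0 → 1: 13/13
  1 → 2: 13/16
  2 → 3: 7/7
  2 → 4: 6/15
  3 → 4: 2/19
  3 → 8: 5/12
  4 → 5: 8/12
  5 → 10: 8/17
  8 → 9: 5/5
  9 → 12: 5/10
  10 → 11: 8/8
  11 → 12: 8/12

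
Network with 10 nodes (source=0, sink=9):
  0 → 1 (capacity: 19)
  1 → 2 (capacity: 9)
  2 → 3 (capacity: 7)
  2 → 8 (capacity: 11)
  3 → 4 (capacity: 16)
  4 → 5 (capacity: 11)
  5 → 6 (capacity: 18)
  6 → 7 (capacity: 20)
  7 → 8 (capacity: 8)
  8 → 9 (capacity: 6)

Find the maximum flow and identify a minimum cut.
Max flow = 6, Min cut edges: (8,9)

Maximum flow: 6
Minimum cut: (8,9)
Partition: S = [0, 1, 2, 3, 4, 5, 6, 7, 8], T = [9]

Max-flow min-cut theorem verified: both equal 6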